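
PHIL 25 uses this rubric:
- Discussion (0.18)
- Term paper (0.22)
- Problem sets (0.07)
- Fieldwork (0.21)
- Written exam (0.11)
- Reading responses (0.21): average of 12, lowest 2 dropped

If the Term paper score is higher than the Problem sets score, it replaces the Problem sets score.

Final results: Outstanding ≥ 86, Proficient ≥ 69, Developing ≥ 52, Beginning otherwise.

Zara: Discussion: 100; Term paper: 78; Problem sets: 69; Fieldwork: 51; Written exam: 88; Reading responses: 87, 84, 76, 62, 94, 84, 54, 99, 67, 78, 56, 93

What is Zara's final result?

Proficient

Reading responses: drop 54, 56 → average of remaining 10 = 824/10 = 82.4
Term paper (78) > Problem sets (69), so Problem sets counts as 78.
Weighted total:
  Discussion 100 × 0.18 = 18
  Term paper 78 × 0.22 = 17.16
  Problem sets 78 × 0.07 = 5.46
  Fieldwork 51 × 0.21 = 10.71
  Written exam 88 × 0.11 = 9.68
  Reading responses 82.4 × 0.21 = 17.304
Sum = 78.314
78.314 is ≥ 69 and < 86 → Proficient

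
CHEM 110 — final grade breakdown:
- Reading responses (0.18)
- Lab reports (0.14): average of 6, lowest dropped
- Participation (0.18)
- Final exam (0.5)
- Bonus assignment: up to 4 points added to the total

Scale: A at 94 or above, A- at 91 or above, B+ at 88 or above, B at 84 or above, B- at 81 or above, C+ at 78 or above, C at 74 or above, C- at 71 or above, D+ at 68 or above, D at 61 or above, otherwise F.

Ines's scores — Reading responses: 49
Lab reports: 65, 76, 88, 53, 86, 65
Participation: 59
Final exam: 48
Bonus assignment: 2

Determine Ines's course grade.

F

Lab reports: drop 53 → average of remaining 5 = 380/5 = 76
Weighted total:
  Reading responses 49 × 0.18 = 8.82
  Lab reports 76 × 0.14 = 10.64
  Participation 59 × 0.18 = 10.62
  Final exam 48 × 0.5 = 24
Sum = 54.08
Bonus assignment: 54.08 + 2 = 56.08
56.08 < 61 → F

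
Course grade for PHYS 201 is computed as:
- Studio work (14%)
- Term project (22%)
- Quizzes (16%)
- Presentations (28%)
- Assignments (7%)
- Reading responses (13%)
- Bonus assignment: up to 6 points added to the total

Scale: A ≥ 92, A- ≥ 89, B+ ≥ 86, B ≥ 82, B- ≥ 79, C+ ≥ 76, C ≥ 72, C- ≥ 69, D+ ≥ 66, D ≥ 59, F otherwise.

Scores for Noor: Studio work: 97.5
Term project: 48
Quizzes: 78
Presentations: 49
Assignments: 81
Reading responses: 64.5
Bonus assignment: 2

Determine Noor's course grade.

D+

Weighted total:
  Studio work 97.5 × 0.14 = 13.65
  Term project 48 × 0.22 = 10.56
  Quizzes 78 × 0.16 = 12.48
  Presentations 49 × 0.28 = 13.72
  Assignments 81 × 0.07 = 5.67
  Reading responses 64.5 × 0.13 = 8.385
Sum = 64.465
Bonus assignment: 64.465 + 2 = 66.465
66.465 is ≥ 66 and < 69 → D+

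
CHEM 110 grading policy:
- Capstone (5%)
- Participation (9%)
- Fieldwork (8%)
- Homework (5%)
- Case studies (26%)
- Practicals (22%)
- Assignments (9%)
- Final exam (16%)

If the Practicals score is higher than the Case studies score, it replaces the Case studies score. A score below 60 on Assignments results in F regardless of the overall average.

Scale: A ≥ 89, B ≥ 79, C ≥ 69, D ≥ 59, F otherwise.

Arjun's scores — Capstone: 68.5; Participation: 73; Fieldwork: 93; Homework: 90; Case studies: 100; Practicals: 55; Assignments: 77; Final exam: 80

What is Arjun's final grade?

Practicals (55) ≤ Case studies (100), so Case studies stays at 100.
Assignments score 77 ≥ 60: minimum met.
Weighted total:
  Capstone 68.5 × 0.05 = 3.425
  Participation 73 × 0.09 = 6.57
  Fieldwork 93 × 0.08 = 7.44
  Homework 90 × 0.05 = 4.5
  Case studies 100 × 0.26 = 26
  Practicals 55 × 0.22 = 12.1
  Assignments 77 × 0.09 = 6.93
  Final exam 80 × 0.16 = 12.8
Sum = 79.765
79.765 is ≥ 79 and < 89 → B

B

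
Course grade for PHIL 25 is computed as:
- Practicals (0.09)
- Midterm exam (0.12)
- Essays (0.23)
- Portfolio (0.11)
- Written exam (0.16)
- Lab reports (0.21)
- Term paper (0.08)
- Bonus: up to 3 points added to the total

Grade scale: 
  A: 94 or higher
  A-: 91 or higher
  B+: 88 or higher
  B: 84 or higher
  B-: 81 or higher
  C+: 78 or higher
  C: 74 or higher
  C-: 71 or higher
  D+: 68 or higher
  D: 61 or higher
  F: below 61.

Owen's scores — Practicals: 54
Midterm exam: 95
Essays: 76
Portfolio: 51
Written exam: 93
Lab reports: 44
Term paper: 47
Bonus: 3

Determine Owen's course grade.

Weighted total:
  Practicals 54 × 0.09 = 4.86
  Midterm exam 95 × 0.12 = 11.4
  Essays 76 × 0.23 = 17.48
  Portfolio 51 × 0.11 = 5.61
  Written exam 93 × 0.16 = 14.88
  Lab reports 44 × 0.21 = 9.24
  Term paper 47 × 0.08 = 3.76
Sum = 67.23
Bonus: 67.23 + 3 = 70.23
70.23 is ≥ 68 and < 71 → D+

D+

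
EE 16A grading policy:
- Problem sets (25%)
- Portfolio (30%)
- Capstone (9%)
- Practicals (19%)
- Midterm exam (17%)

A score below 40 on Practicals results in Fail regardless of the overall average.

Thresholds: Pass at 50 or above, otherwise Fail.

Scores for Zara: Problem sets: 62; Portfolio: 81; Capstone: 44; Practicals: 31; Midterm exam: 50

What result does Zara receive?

Fail

Practicals score 31 < 40: minimum not met.
Weighted total:
  Problem sets 62 × 0.25 = 15.5
  Portfolio 81 × 0.3 = 24.3
  Capstone 44 × 0.09 = 3.96
  Practicals 31 × 0.19 = 5.89
  Midterm exam 50 × 0.17 = 8.5
Sum = 58.15
Because the Practicals minimum was not met, the result is Fail.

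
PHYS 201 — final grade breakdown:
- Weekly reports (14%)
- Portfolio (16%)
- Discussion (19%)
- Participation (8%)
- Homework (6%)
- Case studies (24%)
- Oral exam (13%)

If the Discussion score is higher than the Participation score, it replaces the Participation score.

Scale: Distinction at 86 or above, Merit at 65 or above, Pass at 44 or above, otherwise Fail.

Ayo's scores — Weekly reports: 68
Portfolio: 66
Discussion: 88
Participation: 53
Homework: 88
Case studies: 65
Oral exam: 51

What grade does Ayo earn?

Discussion (88) > Participation (53), so Participation counts as 88.
Weighted total:
  Weekly reports 68 × 0.14 = 9.52
  Portfolio 66 × 0.16 = 10.56
  Discussion 88 × 0.19 = 16.72
  Participation 88 × 0.08 = 7.04
  Homework 88 × 0.06 = 5.28
  Case studies 65 × 0.24 = 15.6
  Oral exam 51 × 0.13 = 6.63
Sum = 71.35
71.35 is ≥ 65 and < 86 → Merit

Merit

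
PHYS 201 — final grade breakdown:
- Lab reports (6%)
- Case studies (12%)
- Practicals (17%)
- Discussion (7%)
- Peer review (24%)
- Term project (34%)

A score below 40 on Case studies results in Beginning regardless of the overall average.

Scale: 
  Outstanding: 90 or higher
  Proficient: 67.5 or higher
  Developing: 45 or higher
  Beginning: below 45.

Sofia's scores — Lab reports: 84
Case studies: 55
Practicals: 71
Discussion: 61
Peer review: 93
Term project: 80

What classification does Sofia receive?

Proficient

Case studies score 55 ≥ 40: minimum met.
Weighted total:
  Lab reports 84 × 0.06 = 5.04
  Case studies 55 × 0.12 = 6.6
  Practicals 71 × 0.17 = 12.07
  Discussion 61 × 0.07 = 4.27
  Peer review 93 × 0.24 = 22.32
  Term project 80 × 0.34 = 27.2
Sum = 77.5
77.5 is ≥ 67.5 and < 90 → Proficient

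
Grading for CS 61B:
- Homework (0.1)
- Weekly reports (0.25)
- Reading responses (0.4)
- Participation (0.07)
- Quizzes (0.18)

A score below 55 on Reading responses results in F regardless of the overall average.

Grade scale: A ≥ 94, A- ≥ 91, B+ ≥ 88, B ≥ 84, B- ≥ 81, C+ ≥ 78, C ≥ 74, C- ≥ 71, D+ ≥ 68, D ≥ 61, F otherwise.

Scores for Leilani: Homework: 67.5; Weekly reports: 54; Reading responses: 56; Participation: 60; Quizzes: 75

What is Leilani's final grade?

F

Reading responses score 56 ≥ 55: minimum met.
Weighted total:
  Homework 67.5 × 0.1 = 6.75
  Weekly reports 54 × 0.25 = 13.5
  Reading responses 56 × 0.4 = 22.4
  Participation 60 × 0.07 = 4.2
  Quizzes 75 × 0.18 = 13.5
Sum = 60.35
60.35 < 61 → F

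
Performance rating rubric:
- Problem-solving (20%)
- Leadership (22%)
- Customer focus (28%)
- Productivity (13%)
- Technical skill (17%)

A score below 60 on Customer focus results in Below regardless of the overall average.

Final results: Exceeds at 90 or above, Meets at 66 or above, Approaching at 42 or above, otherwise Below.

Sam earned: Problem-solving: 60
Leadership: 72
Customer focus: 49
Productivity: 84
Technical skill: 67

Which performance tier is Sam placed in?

Customer focus score 49 < 60: minimum not met.
Weighted total:
  Problem-solving 60 × 0.2 = 12
  Leadership 72 × 0.22 = 15.84
  Customer focus 49 × 0.28 = 13.72
  Productivity 84 × 0.13 = 10.92
  Technical skill 67 × 0.17 = 11.39
Sum = 63.87
Because the Customer focus minimum was not met, the result is Below.

Below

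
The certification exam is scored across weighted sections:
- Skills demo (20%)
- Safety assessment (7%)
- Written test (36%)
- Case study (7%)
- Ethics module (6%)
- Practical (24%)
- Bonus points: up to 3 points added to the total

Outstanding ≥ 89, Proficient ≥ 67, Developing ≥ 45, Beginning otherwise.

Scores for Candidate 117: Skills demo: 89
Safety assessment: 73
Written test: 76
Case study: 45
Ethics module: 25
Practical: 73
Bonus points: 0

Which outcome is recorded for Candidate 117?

Proficient

Weighted total:
  Skills demo 89 × 0.2 = 17.8
  Safety assessment 73 × 0.07 = 5.11
  Written test 76 × 0.36 = 27.36
  Case study 45 × 0.07 = 3.15
  Ethics module 25 × 0.06 = 1.5
  Practical 73 × 0.24 = 17.52
Sum = 72.44
Bonus points: 72.44 + 0 = 72.44
72.44 is ≥ 67 and < 89 → Proficient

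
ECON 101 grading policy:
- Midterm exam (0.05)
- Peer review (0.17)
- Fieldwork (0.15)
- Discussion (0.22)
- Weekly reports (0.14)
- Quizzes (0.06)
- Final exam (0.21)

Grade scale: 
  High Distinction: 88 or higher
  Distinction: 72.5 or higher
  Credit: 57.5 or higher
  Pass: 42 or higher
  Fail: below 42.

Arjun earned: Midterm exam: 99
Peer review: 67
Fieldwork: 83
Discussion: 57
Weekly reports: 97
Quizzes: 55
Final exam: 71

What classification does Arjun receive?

Distinction

Weighted total:
  Midterm exam 99 × 0.05 = 4.95
  Peer review 67 × 0.17 = 11.39
  Fieldwork 83 × 0.15 = 12.45
  Discussion 57 × 0.22 = 12.54
  Weekly reports 97 × 0.14 = 13.58
  Quizzes 55 × 0.06 = 3.3
  Final exam 71 × 0.21 = 14.91
Sum = 73.12
73.12 is ≥ 72.5 and < 88 → Distinction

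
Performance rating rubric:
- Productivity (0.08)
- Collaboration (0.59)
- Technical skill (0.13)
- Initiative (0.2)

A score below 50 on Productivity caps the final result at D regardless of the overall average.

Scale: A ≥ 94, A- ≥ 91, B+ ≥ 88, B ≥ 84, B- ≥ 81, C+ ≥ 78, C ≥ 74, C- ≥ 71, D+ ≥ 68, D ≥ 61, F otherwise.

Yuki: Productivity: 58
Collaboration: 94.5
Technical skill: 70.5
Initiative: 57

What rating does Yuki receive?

C+

Productivity score 58 ≥ 50: minimum met.
Weighted total:
  Productivity 58 × 0.08 = 4.64
  Collaboration 94.5 × 0.59 = 55.755
  Technical skill 70.5 × 0.13 = 9.165
  Initiative 57 × 0.2 = 11.4
Sum = 80.96
80.96 is ≥ 78 and < 81 → C+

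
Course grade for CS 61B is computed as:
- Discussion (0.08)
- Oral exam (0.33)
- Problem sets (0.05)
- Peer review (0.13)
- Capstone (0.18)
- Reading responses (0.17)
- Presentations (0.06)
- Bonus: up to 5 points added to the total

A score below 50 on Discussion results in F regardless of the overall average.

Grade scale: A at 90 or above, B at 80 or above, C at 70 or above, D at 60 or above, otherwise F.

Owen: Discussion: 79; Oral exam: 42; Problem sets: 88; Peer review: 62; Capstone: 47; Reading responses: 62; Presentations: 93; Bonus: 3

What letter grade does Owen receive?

D

Discussion score 79 ≥ 50: minimum met.
Weighted total:
  Discussion 79 × 0.08 = 6.32
  Oral exam 42 × 0.33 = 13.86
  Problem sets 88 × 0.05 = 4.4
  Peer review 62 × 0.13 = 8.06
  Capstone 47 × 0.18 = 8.46
  Reading responses 62 × 0.17 = 10.54
  Presentations 93 × 0.06 = 5.58
Sum = 57.22
Bonus: 57.22 + 3 = 60.22
60.22 is ≥ 60 and < 70 → D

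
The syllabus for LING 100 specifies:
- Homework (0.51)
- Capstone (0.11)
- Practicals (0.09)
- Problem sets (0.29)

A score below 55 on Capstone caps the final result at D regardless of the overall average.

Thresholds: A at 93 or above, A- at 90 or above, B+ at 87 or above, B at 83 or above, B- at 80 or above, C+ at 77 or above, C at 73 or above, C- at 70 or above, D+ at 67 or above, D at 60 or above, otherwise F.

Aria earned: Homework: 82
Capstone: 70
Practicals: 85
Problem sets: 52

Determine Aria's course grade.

Capstone score 70 ≥ 55: minimum met.
Weighted total:
  Homework 82 × 0.51 = 41.82
  Capstone 70 × 0.11 = 7.7
  Practicals 85 × 0.09 = 7.65
  Problem sets 52 × 0.29 = 15.08
Sum = 72.25
72.25 is ≥ 70 and < 73 → C-

C-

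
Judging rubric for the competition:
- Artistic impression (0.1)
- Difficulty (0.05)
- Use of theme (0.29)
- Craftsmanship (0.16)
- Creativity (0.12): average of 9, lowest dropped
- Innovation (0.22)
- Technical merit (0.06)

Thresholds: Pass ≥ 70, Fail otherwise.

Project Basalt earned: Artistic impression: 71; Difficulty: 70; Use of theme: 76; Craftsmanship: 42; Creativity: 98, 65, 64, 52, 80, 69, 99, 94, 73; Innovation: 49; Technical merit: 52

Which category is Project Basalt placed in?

Creativity: drop 52 → average of remaining 8 = 642/8 = 80.25
Weighted total:
  Artistic impression 71 × 0.1 = 7.1
  Difficulty 70 × 0.05 = 3.5
  Use of theme 76 × 0.29 = 22.04
  Craftsmanship 42 × 0.16 = 6.72
  Creativity 80.25 × 0.12 = 9.63
  Innovation 49 × 0.22 = 10.78
  Technical merit 52 × 0.06 = 3.12
Sum = 62.89
62.89 < 70 → Fail

Fail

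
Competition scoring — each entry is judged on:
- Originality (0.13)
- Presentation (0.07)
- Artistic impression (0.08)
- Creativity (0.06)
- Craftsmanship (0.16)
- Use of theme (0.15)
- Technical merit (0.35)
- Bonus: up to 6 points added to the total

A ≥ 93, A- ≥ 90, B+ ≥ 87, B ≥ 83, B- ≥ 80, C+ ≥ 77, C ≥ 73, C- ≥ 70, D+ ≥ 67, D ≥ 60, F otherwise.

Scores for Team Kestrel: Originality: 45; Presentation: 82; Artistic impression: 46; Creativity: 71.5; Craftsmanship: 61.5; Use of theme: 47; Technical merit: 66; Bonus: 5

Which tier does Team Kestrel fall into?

Weighted total:
  Originality 45 × 0.13 = 5.85
  Presentation 82 × 0.07 = 5.74
  Artistic impression 46 × 0.08 = 3.68
  Creativity 71.5 × 0.06 = 4.29
  Craftsmanship 61.5 × 0.16 = 9.84
  Use of theme 47 × 0.15 = 7.05
  Technical merit 66 × 0.35 = 23.1
Sum = 59.55
Bonus: 59.55 + 5 = 64.55
64.55 is ≥ 60 and < 67 → D

D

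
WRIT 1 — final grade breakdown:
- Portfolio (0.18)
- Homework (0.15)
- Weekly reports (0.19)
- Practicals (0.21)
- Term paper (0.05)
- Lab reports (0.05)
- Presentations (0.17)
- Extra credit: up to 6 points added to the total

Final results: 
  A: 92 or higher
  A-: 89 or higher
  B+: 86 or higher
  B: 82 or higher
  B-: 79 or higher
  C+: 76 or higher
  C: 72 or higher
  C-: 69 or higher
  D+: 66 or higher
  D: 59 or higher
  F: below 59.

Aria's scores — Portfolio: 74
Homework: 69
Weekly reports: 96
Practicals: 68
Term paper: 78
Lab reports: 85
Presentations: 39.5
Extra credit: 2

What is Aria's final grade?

Weighted total:
  Portfolio 74 × 0.18 = 13.32
  Homework 69 × 0.15 = 10.35
  Weekly reports 96 × 0.19 = 18.24
  Practicals 68 × 0.21 = 14.28
  Term paper 78 × 0.05 = 3.9
  Lab reports 85 × 0.05 = 4.25
  Presentations 39.5 × 0.17 = 6.715
Sum = 71.055
Extra credit: 71.055 + 2 = 73.055
73.055 is ≥ 72 and < 76 → C

C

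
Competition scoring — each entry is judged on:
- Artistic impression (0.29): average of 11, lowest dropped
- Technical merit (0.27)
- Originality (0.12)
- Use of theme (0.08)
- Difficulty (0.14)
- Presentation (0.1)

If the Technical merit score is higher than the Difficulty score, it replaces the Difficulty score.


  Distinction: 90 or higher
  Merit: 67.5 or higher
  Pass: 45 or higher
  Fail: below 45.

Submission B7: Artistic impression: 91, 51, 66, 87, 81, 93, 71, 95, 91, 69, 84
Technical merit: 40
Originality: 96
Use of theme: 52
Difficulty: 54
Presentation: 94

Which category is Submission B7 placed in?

Pass

Artistic impression: drop 51 → average of remaining 10 = 828/10 = 82.8
Technical merit (40) ≤ Difficulty (54), so Difficulty stays at 54.
Weighted total:
  Artistic impression 82.8 × 0.29 = 24.012
  Technical merit 40 × 0.27 = 10.8
  Originality 96 × 0.12 = 11.52
  Use of theme 52 × 0.08 = 4.16
  Difficulty 54 × 0.14 = 7.56
  Presentation 94 × 0.1 = 9.4
Sum = 67.452
67.452 is ≥ 45 and < 67.5 → Pass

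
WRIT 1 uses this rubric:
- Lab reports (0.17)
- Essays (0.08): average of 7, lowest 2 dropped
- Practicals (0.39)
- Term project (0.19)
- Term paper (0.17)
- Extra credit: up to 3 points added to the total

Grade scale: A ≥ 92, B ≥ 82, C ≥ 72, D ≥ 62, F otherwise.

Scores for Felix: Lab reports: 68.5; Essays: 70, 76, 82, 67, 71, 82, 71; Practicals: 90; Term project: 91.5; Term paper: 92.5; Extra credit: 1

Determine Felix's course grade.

B

Essays: drop 67, 70 → average of remaining 5 = 382/5 = 76.4
Weighted total:
  Lab reports 68.5 × 0.17 = 11.645
  Essays 76.4 × 0.08 = 6.112
  Practicals 90 × 0.39 = 35.1
  Term project 91.5 × 0.19 = 17.385
  Term paper 92.5 × 0.17 = 15.725
Sum = 85.967
Extra credit: 85.967 + 1 = 86.967
86.967 is ≥ 82 and < 92 → B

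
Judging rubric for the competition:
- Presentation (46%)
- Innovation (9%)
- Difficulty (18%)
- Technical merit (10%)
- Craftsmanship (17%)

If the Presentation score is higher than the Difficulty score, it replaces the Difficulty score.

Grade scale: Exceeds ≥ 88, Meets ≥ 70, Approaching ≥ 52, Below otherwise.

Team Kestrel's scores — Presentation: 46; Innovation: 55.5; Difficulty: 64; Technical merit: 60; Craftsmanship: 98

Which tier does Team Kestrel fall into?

Presentation (46) ≤ Difficulty (64), so Difficulty stays at 64.
Weighted total:
  Presentation 46 × 0.46 = 21.16
  Innovation 55.5 × 0.09 = 4.995
  Difficulty 64 × 0.18 = 11.52
  Technical merit 60 × 0.1 = 6
  Craftsmanship 98 × 0.17 = 16.66
Sum = 60.335
60.335 is ≥ 52 and < 70 → Approaching

Approaching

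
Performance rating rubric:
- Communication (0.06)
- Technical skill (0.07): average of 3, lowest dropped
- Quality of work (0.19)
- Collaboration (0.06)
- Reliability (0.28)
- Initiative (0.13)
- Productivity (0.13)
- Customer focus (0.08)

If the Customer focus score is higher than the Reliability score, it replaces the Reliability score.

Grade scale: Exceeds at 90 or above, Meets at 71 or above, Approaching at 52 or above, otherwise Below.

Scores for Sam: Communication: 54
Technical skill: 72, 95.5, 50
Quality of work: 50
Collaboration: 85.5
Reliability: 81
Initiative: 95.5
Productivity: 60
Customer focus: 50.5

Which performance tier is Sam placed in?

Approaching

Technical skill: drop 50 → average of remaining 2 = 167.5/2 = 83.75
Customer focus (50.5) ≤ Reliability (81), so Reliability stays at 81.
Weighted total:
  Communication 54 × 0.06 = 3.24
  Technical skill 83.75 × 0.07 = 5.8625
  Quality of work 50 × 0.19 = 9.5
  Collaboration 85.5 × 0.06 = 5.13
  Reliability 81 × 0.28 = 22.68
  Initiative 95.5 × 0.13 = 12.415
  Productivity 60 × 0.13 = 7.8
  Customer focus 50.5 × 0.08 = 4.04
Sum = 70.6675
70.6675 is ≥ 52 and < 71 → Approaching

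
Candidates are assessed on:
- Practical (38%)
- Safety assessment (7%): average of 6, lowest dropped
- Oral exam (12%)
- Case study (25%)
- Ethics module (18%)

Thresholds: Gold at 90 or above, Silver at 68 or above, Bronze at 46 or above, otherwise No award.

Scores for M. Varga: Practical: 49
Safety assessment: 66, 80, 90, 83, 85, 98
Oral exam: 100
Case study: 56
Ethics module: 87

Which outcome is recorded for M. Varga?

Safety assessment: drop 66 → average of remaining 5 = 436/5 = 87.2
Weighted total:
  Practical 49 × 0.38 = 18.62
  Safety assessment 87.2 × 0.07 = 6.104
  Oral exam 100 × 0.12 = 12
  Case study 56 × 0.25 = 14
  Ethics module 87 × 0.18 = 15.66
Sum = 66.384
66.384 is ≥ 46 and < 68 → Bronze

Bronze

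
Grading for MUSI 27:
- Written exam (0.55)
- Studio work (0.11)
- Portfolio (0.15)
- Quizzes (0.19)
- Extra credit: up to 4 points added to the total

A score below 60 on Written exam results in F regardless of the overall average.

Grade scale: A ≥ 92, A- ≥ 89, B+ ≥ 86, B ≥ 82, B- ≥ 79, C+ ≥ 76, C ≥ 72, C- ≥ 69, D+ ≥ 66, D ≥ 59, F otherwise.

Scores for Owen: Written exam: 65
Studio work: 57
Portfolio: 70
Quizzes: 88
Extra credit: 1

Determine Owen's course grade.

Written exam score 65 ≥ 60: minimum met.
Weighted total:
  Written exam 65 × 0.55 = 35.75
  Studio work 57 × 0.11 = 6.27
  Portfolio 70 × 0.15 = 10.5
  Quizzes 88 × 0.19 = 16.72
Sum = 69.24
Extra credit: 69.24 + 1 = 70.24
70.24 is ≥ 69 and < 72 → C-

C-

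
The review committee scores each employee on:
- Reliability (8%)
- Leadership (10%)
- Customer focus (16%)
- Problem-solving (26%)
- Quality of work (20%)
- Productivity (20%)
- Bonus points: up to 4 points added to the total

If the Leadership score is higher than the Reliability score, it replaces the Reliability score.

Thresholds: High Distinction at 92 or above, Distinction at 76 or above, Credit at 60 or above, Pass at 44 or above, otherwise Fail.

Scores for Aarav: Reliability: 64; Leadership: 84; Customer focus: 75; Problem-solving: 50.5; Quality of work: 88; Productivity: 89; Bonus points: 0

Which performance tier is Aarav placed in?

Leadership (84) > Reliability (64), so Reliability counts as 84.
Weighted total:
  Reliability 84 × 0.08 = 6.72
  Leadership 84 × 0.1 = 8.4
  Customer focus 75 × 0.16 = 12
  Problem-solving 50.5 × 0.26 = 13.13
  Quality of work 88 × 0.2 = 17.6
  Productivity 89 × 0.2 = 17.8
Sum = 75.65
Bonus points: 75.65 + 0 = 75.65
75.65 is ≥ 60 and < 76 → Credit

Credit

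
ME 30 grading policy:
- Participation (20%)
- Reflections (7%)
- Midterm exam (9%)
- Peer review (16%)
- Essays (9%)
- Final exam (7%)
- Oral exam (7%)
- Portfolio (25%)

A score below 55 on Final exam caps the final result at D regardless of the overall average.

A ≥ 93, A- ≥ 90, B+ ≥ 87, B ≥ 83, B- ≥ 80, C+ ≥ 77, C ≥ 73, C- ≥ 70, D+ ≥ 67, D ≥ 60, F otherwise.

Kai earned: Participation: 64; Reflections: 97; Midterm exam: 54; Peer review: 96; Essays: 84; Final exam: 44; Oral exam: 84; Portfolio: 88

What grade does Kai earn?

D

Final exam score 44 < 55: minimum not met.
Weighted total:
  Participation 64 × 0.2 = 12.8
  Reflections 97 × 0.07 = 6.79
  Midterm exam 54 × 0.09 = 4.86
  Peer review 96 × 0.16 = 15.36
  Essays 84 × 0.09 = 7.56
  Final exam 44 × 0.07 = 3.08
  Oral exam 84 × 0.07 = 5.88
  Portfolio 88 × 0.25 = 22
Sum = 78.33
78.33 would be C+; cap at D applies → D.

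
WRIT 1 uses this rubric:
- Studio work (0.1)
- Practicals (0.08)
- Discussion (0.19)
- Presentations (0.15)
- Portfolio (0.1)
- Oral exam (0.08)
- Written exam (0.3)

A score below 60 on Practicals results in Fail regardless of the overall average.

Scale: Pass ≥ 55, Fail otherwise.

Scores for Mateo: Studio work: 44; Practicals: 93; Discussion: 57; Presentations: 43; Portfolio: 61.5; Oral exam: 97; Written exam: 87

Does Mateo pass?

Pass

Practicals score 93 ≥ 60: minimum met.
Weighted total:
  Studio work 44 × 0.1 = 4.4
  Practicals 93 × 0.08 = 7.44
  Discussion 57 × 0.19 = 10.83
  Presentations 43 × 0.15 = 6.45
  Portfolio 61.5 × 0.1 = 6.15
  Oral exam 97 × 0.08 = 7.76
  Written exam 87 × 0.3 = 26.1
Sum = 69.13
69.13 ≥ 55 → Pass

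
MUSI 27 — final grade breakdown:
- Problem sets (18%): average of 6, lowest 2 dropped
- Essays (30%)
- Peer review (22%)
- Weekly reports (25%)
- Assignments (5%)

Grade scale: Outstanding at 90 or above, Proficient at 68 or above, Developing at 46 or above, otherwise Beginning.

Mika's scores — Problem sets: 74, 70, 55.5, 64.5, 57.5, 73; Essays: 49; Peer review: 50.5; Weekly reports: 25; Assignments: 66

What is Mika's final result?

Developing

Problem sets: drop 55.5, 57.5 → average of remaining 4 = 281.5/4 = 70.375
Weighted total:
  Problem sets 70.375 × 0.18 = 12.6675
  Essays 49 × 0.3 = 14.7
  Peer review 50.5 × 0.22 = 11.11
  Weekly reports 25 × 0.25 = 6.25
  Assignments 66 × 0.05 = 3.3
Sum = 48.0275
48.0275 is ≥ 46 and < 68 → Developing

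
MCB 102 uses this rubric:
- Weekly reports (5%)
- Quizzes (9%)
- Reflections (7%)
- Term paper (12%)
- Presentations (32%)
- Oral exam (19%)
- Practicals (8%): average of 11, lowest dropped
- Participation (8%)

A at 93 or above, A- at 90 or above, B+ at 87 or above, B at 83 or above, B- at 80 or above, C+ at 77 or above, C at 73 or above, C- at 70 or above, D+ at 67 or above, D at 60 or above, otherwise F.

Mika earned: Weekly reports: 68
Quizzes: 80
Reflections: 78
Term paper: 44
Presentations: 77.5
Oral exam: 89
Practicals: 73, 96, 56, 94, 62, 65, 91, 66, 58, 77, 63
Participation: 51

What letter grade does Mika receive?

C

Practicals: drop 56 → average of remaining 10 = 745/10 = 74.5
Weighted total:
  Weekly reports 68 × 0.05 = 3.4
  Quizzes 80 × 0.09 = 7.2
  Reflections 78 × 0.07 = 5.46
  Term paper 44 × 0.12 = 5.28
  Presentations 77.5 × 0.32 = 24.8
  Oral exam 89 × 0.19 = 16.91
  Practicals 74.5 × 0.08 = 5.96
  Participation 51 × 0.08 = 4.08
Sum = 73.09
73.09 is ≥ 73 and < 77 → C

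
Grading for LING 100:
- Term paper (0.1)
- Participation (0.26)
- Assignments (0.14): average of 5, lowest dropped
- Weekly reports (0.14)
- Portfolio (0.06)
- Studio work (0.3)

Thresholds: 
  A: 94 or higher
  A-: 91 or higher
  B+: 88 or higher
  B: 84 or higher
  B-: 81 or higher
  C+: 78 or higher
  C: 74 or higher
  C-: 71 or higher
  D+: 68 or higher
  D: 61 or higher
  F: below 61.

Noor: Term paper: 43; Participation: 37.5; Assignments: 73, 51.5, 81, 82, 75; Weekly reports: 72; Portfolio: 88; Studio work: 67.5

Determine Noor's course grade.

F

Assignments: drop 51.5 → average of remaining 4 = 311/4 = 77.75
Weighted total:
  Term paper 43 × 0.1 = 4.3
  Participation 37.5 × 0.26 = 9.75
  Assignments 77.75 × 0.14 = 10.885
  Weekly reports 72 × 0.14 = 10.08
  Portfolio 88 × 0.06 = 5.28
  Studio work 67.5 × 0.3 = 20.25
Sum = 60.545
60.545 < 61 → F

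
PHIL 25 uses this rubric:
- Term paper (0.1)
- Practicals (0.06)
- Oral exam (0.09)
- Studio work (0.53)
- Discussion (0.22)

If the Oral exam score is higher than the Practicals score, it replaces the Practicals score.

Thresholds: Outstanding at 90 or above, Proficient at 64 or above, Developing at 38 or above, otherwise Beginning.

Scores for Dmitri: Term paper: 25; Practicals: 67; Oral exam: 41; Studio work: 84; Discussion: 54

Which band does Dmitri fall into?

Proficient

Oral exam (41) ≤ Practicals (67), so Practicals stays at 67.
Weighted total:
  Term paper 25 × 0.1 = 2.5
  Practicals 67 × 0.06 = 4.02
  Oral exam 41 × 0.09 = 3.69
  Studio work 84 × 0.53 = 44.52
  Discussion 54 × 0.22 = 11.88
Sum = 66.61
66.61 is ≥ 64 and < 90 → Proficient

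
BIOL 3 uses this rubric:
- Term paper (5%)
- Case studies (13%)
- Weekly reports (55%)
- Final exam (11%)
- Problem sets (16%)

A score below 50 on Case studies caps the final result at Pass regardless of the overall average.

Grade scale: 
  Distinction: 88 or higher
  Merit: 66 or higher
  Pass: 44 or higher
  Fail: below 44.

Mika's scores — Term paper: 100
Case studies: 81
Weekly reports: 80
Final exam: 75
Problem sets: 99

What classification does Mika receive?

Merit

Case studies score 81 ≥ 50: minimum met.
Weighted total:
  Term paper 100 × 0.05 = 5
  Case studies 81 × 0.13 = 10.53
  Weekly reports 80 × 0.55 = 44
  Final exam 75 × 0.11 = 8.25
  Problem sets 99 × 0.16 = 15.84
Sum = 83.62
83.62 is ≥ 66 and < 88 → Merit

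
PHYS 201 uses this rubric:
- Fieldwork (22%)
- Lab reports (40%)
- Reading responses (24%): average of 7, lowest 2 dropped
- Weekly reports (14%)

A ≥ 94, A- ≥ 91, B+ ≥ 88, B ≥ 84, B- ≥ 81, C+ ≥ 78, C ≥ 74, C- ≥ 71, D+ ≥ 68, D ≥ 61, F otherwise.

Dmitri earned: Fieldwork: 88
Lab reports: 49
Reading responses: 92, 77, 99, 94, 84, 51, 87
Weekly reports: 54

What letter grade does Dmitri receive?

Reading responses: drop 51, 77 → average of remaining 5 = 456/5 = 91.2
Weighted total:
  Fieldwork 88 × 0.22 = 19.36
  Lab reports 49 × 0.4 = 19.6
  Reading responses 91.2 × 0.24 = 21.888
  Weekly reports 54 × 0.14 = 7.56
Sum = 68.408
68.408 is ≥ 68 and < 71 → D+

D+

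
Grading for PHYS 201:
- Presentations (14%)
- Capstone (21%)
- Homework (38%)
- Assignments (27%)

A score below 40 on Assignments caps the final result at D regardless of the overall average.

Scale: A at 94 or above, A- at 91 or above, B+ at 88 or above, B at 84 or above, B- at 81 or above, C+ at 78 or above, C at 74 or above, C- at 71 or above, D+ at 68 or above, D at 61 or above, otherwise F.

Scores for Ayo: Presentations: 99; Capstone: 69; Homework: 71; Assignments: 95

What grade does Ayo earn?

Assignments score 95 ≥ 40: minimum met.
Weighted total:
  Presentations 99 × 0.14 = 13.86
  Capstone 69 × 0.21 = 14.49
  Homework 71 × 0.38 = 26.98
  Assignments 95 × 0.27 = 25.65
Sum = 80.98
80.98 is ≥ 78 and < 81 → C+

C+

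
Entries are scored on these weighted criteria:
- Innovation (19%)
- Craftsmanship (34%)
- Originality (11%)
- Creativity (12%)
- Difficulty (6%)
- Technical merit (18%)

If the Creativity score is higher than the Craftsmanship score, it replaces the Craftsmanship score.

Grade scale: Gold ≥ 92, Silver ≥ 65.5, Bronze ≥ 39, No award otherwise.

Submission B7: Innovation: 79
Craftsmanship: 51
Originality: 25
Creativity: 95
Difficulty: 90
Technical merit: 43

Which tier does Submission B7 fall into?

Silver

Creativity (95) > Craftsmanship (51), so Craftsmanship counts as 95.
Weighted total:
  Innovation 79 × 0.19 = 15.01
  Craftsmanship 95 × 0.34 = 32.3
  Originality 25 × 0.11 = 2.75
  Creativity 95 × 0.12 = 11.4
  Difficulty 90 × 0.06 = 5.4
  Technical merit 43 × 0.18 = 7.74
Sum = 74.6
74.6 is ≥ 65.5 and < 92 → Silver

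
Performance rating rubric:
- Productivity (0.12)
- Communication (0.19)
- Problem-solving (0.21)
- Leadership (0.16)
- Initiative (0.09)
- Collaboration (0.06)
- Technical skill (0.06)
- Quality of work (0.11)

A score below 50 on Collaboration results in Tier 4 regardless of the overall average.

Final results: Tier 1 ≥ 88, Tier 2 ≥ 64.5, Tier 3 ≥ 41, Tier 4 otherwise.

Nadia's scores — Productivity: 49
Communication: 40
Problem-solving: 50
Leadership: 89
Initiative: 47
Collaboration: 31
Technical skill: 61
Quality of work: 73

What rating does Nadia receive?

Tier 4

Collaboration score 31 < 50: minimum not met.
Weighted total:
  Productivity 49 × 0.12 = 5.88
  Communication 40 × 0.19 = 7.6
  Problem-solving 50 × 0.21 = 10.5
  Leadership 89 × 0.16 = 14.24
  Initiative 47 × 0.09 = 4.23
  Collaboration 31 × 0.06 = 1.86
  Technical skill 61 × 0.06 = 3.66
  Quality of work 73 × 0.11 = 8.03
Sum = 56
Because the Collaboration minimum was not met, the result is Tier 4.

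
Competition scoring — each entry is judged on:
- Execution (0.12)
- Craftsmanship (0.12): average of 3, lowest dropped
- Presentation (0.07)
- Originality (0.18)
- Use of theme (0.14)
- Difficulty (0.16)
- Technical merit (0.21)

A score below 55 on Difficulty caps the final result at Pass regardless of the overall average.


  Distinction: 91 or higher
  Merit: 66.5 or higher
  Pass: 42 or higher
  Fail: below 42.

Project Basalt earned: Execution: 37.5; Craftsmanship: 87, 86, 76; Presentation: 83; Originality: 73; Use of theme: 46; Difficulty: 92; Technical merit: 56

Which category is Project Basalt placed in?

Craftsmanship: drop 76 → average of remaining 2 = 173/2 = 86.5
Difficulty score 92 ≥ 55: minimum met.
Weighted total:
  Execution 37.5 × 0.12 = 4.5
  Craftsmanship 86.5 × 0.12 = 10.38
  Presentation 83 × 0.07 = 5.81
  Originality 73 × 0.18 = 13.14
  Use of theme 46 × 0.14 = 6.44
  Difficulty 92 × 0.16 = 14.72
  Technical merit 56 × 0.21 = 11.76
Sum = 66.75
66.75 is ≥ 66.5 and < 91 → Merit

Merit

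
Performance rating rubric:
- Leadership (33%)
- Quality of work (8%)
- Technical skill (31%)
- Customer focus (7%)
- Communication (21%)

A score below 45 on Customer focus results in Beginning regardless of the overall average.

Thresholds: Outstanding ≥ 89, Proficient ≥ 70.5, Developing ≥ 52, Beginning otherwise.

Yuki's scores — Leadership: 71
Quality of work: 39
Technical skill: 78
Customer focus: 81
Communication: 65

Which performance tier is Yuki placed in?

Developing

Customer focus score 81 ≥ 45: minimum met.
Weighted total:
  Leadership 71 × 0.33 = 23.43
  Quality of work 39 × 0.08 = 3.12
  Technical skill 78 × 0.31 = 24.18
  Customer focus 81 × 0.07 = 5.67
  Communication 65 × 0.21 = 13.65
Sum = 70.05
70.05 is ≥ 52 and < 70.5 → Developing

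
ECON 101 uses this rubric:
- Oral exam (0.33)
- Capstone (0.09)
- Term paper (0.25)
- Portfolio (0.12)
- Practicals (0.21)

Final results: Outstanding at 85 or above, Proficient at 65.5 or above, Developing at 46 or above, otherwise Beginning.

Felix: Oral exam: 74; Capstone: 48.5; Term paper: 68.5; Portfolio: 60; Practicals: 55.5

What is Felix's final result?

Developing

Weighted total:
  Oral exam 74 × 0.33 = 24.42
  Capstone 48.5 × 0.09 = 4.365
  Term paper 68.5 × 0.25 = 17.125
  Portfolio 60 × 0.12 = 7.2
  Practicals 55.5 × 0.21 = 11.655
Sum = 64.765
64.765 is ≥ 46 and < 65.5 → Developing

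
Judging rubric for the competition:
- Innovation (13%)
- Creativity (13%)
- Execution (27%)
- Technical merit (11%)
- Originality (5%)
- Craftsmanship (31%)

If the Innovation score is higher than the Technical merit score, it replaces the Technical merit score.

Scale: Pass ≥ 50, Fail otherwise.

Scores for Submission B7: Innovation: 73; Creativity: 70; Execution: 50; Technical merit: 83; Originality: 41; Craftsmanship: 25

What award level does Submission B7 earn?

Pass

Innovation (73) ≤ Technical merit (83), so Technical merit stays at 83.
Weighted total:
  Innovation 73 × 0.13 = 9.49
  Creativity 70 × 0.13 = 9.1
  Execution 50 × 0.27 = 13.5
  Technical merit 83 × 0.11 = 9.13
  Originality 41 × 0.05 = 2.05
  Craftsmanship 25 × 0.31 = 7.75
Sum = 51.02
51.02 ≥ 50 → Pass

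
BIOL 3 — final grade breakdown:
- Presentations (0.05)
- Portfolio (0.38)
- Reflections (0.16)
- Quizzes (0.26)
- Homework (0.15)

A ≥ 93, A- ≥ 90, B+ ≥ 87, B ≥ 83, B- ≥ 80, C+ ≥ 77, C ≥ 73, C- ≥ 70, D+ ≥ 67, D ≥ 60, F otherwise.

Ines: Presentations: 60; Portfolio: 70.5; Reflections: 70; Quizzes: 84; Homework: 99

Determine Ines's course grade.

Weighted total:
  Presentations 60 × 0.05 = 3
  Portfolio 70.5 × 0.38 = 26.79
  Reflections 70 × 0.16 = 11.2
  Quizzes 84 × 0.26 = 21.84
  Homework 99 × 0.15 = 14.85
Sum = 77.68
77.68 is ≥ 77 and < 80 → C+

C+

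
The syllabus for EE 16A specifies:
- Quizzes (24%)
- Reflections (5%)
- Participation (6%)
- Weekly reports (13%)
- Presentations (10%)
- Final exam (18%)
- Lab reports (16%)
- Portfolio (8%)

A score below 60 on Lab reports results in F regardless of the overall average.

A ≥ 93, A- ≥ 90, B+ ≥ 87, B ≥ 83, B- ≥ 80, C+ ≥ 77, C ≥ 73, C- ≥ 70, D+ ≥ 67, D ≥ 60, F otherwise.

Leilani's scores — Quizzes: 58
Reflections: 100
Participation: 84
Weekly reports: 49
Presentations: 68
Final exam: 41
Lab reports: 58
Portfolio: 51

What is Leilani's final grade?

Lab reports score 58 < 60: minimum not met.
Weighted total:
  Quizzes 58 × 0.24 = 13.92
  Reflections 100 × 0.05 = 5
  Participation 84 × 0.06 = 5.04
  Weekly reports 49 × 0.13 = 6.37
  Presentations 68 × 0.1 = 6.8
  Final exam 41 × 0.18 = 7.38
  Lab reports 58 × 0.16 = 9.28
  Portfolio 51 × 0.08 = 4.08
Sum = 57.87
Because the Lab reports minimum was not met, the result is F.

F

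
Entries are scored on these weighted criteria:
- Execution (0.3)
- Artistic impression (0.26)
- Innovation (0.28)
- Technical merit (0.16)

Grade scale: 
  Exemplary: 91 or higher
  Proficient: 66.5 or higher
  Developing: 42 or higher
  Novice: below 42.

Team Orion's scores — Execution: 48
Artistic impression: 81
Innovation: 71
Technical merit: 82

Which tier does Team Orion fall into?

Weighted total:
  Execution 48 × 0.3 = 14.4
  Artistic impression 81 × 0.26 = 21.06
  Innovation 71 × 0.28 = 19.88
  Technical merit 82 × 0.16 = 13.12
Sum = 68.46
68.46 is ≥ 66.5 and < 91 → Proficient

Proficient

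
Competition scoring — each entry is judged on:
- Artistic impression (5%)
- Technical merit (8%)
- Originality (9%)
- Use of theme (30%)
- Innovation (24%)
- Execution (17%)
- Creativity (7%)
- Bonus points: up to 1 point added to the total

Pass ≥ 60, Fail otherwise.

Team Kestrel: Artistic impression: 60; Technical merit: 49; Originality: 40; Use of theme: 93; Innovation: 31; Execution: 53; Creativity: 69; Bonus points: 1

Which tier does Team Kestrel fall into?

Weighted total:
  Artistic impression 60 × 0.05 = 3
  Technical merit 49 × 0.08 = 3.92
  Originality 40 × 0.09 = 3.6
  Use of theme 93 × 0.3 = 27.9
  Innovation 31 × 0.24 = 7.44
  Execution 53 × 0.17 = 9.01
  Creativity 69 × 0.07 = 4.83
Sum = 59.7
Bonus points: 59.7 + 1 = 60.7
60.7 ≥ 60 → Pass

Pass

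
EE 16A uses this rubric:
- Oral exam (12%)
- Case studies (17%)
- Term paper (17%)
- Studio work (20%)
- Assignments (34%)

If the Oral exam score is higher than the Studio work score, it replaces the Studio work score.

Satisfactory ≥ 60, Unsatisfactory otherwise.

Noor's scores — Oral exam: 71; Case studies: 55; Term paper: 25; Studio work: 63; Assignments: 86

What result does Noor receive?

Oral exam (71) > Studio work (63), so Studio work counts as 71.
Weighted total:
  Oral exam 71 × 0.12 = 8.52
  Case studies 55 × 0.17 = 9.35
  Term paper 25 × 0.17 = 4.25
  Studio work 71 × 0.2 = 14.2
  Assignments 86 × 0.34 = 29.24
Sum = 65.56
65.56 ≥ 60 → Satisfactory

Satisfactory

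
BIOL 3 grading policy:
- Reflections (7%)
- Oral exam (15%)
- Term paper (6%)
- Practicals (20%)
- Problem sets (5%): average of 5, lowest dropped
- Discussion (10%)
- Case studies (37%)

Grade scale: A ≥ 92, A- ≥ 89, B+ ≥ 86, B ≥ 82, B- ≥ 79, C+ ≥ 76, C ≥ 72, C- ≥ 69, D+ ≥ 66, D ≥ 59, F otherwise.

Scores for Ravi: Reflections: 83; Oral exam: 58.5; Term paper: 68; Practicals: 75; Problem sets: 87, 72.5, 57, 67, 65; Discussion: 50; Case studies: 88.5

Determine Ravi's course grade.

Problem sets: drop 57 → average of remaining 4 = 291.5/4 = 72.875
Weighted total:
  Reflections 83 × 0.07 = 5.81
  Oral exam 58.5 × 0.15 = 8.775
  Term paper 68 × 0.06 = 4.08
  Practicals 75 × 0.2 = 15
  Problem sets 72.875 × 0.05 = 3.64375
  Discussion 50 × 0.1 = 5
  Case studies 88.5 × 0.37 = 32.745
Sum = 75.05375
75.05375 is ≥ 72 and < 76 → C

C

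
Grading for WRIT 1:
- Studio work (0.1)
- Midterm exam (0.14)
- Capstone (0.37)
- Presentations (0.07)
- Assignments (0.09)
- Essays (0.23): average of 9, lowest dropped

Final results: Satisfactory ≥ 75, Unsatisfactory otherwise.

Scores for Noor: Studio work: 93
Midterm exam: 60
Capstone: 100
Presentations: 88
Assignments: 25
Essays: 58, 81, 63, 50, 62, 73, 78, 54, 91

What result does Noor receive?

Essays: drop 50 → average of remaining 8 = 560/8 = 70
Weighted total:
  Studio work 93 × 0.1 = 9.3
  Midterm exam 60 × 0.14 = 8.4
  Capstone 100 × 0.37 = 37
  Presentations 88 × 0.07 = 6.16
  Assignments 25 × 0.09 = 2.25
  Essays 70 × 0.23 = 16.1
Sum = 79.21
79.21 ≥ 75 → Satisfactory

Satisfactory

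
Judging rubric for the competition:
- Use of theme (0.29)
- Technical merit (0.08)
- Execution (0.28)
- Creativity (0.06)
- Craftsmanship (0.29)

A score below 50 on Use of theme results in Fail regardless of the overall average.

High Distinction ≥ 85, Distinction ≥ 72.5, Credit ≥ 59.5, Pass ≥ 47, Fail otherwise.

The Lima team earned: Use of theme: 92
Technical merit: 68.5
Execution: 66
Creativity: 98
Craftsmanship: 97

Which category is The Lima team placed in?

Use of theme score 92 ≥ 50: minimum met.
Weighted total:
  Use of theme 92 × 0.29 = 26.68
  Technical merit 68.5 × 0.08 = 5.48
  Execution 66 × 0.28 = 18.48
  Creativity 98 × 0.06 = 5.88
  Craftsmanship 97 × 0.29 = 28.13
Sum = 84.65
84.65 is ≥ 72.5 and < 85 → Distinction

Distinction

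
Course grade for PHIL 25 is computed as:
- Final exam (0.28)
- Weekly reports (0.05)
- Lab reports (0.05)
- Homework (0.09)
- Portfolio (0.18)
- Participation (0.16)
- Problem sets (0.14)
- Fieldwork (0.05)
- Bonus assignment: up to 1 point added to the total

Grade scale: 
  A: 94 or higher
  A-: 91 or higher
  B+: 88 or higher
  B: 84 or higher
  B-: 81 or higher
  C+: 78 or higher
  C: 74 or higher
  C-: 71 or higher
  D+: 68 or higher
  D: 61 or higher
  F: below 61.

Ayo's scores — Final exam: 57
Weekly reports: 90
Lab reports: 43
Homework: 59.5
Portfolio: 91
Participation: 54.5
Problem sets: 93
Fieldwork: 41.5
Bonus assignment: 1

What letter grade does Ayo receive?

Weighted total:
  Final exam 57 × 0.28 = 15.96
  Weekly reports 90 × 0.05 = 4.5
  Lab reports 43 × 0.05 = 2.15
  Homework 59.5 × 0.09 = 5.355
  Portfolio 91 × 0.18 = 16.38
  Participation 54.5 × 0.16 = 8.72
  Problem sets 93 × 0.14 = 13.02
  Fieldwork 41.5 × 0.05 = 2.075
Sum = 68.16
Bonus assignment: 68.16 + 1 = 69.16
69.16 is ≥ 68 and < 71 → D+

D+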